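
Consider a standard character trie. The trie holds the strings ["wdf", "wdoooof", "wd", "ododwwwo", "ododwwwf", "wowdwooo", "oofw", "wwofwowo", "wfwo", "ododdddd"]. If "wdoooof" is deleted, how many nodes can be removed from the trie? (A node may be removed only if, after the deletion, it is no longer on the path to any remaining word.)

A node on "wdoooof"'s path can go only if nothing else ends at it or branches off below it.
The suffix "oooof" (5 nodes) is used only by "wdoooof"; the node for "wd" still has the child "f", so pruning stops there.
Nodes removed: 5

5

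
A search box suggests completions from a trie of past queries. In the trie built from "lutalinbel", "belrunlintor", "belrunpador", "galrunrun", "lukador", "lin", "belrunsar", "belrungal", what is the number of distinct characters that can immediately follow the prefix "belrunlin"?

1

Walk "belrunlin" from the root, arriving at one node.
Distinct next characters after "belrunlin": t.
That node has 1 child edge.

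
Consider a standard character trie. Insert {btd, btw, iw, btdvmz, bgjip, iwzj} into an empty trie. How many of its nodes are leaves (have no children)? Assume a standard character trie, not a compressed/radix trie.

4

A leaf is a node with no children — equivalently, the end of a word that is not a proper prefix of any other stored word.
Those words: "bgjip", "btdvmz", "btw", "iwzj"
Leaf count: 4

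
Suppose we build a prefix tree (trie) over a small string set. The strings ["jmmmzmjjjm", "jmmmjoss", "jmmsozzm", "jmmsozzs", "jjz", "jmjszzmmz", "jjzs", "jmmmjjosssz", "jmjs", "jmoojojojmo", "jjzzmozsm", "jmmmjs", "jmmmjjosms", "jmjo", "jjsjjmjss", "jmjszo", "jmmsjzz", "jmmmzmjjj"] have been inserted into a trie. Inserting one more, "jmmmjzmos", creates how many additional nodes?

4

Walking "jmmmjzmos" from the root, the first 5 characters ("jmmmj") follow existing edges; "z" is the first miss.
Each of the 4 remaining characters creates one node.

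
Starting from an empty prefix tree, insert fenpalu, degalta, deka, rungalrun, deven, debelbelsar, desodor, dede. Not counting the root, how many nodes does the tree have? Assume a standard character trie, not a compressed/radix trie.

Trace insertions, counting only characters that open a new branch:
  "fenpalu" → 7 new (f, e, n, p, a, l, u)
  "degalta" → 7 new (d, e, g, a, l, t, a)
  "deka" → prefix "de" already present; 2 new (k, a)
  "rungalrun" → 9 new (r, u, n, g, a, l, r, u, n)
  "deven" → prefix "de" already present; 3 new (v, e, n)
  "debelbelsar" → prefix "de" already present; 9 new (b, e, l, b, e, l, s, a, r)
  "desodor" → prefix "de" already present; 5 new (s, o, d, o, r)
  "dede" → prefix "de" already present; 2 new (d, e)
Total nodes = 7 + 7 + 2 + 9 + 3 + 9 + 5 + 2 = 44

44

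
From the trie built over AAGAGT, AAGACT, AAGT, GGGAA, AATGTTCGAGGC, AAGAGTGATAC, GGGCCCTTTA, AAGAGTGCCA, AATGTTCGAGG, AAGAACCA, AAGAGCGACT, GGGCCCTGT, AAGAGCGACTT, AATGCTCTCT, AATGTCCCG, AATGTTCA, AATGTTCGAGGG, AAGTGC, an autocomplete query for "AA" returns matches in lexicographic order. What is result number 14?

AATGTTCGAGGC

Words with prefix "AA", in lexicographic order: "AAGAACCA", "AAGACT", "AAGAGCGACT", "AAGAGCGACTT", "AAGAGT", "AAGAGTGATAC", "AAGAGTGCCA", "AAGT", "AAGTGC", "AATGCTCTCT", "AATGTCCCG", "AATGTTCA", "AATGTTCGAGG", "AATGTTCGAGGC", "AATGTTCGAGGG"
The 14th is AATGTTCGAGGC.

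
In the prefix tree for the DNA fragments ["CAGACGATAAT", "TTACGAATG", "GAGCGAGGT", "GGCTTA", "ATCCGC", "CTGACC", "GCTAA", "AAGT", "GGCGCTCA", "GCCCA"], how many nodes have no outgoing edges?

10

A leaf is a node with no children — equivalently, the end of a word that is not a proper prefix of any other stored word.
Those words: "AAGT", "ATCCGC", "CAGACGATAAT", "CTGACC", "GAGCGAGGT", "GCCCA", "GCTAA", "GGCGCTCA", "GGCTTA", "TTACGAATG"
Leaf count: 10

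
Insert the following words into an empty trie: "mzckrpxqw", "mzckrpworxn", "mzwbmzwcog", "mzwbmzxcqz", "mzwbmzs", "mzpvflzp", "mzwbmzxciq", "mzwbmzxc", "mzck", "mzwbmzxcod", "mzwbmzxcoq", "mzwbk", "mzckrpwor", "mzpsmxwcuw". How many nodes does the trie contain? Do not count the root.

46

Insert word by word; a character creates a node only if that edge doesn't already exist:
  "mzckrpxqw" → 9 new (m, z, c, k, r, p, x, q, w)
  "mzckrpworxn" → prefix "mzckrp" already present; 5 new (w, o, r, x, n)
  "mzwbmzwcog" → prefix "mz" already present; 8 new (w, b, m, z, w, c, o, g)
  "mzwbmzxcqz" → prefix "mzwbmz" already present; 4 new (x, c, q, z)
  "mzwbmzs" → prefix "mzwbmz" already present; 1 new (s)
  "mzpvflzp" → prefix "mz" already present; 6 new (p, v, f, l, z, p)
  "mzwbmzxciq" → prefix "mzwbmzxc" already present; 2 new (i, q)
  "mzwbmzxc" → prefix "mzwbmzxc" already present; 0 new (none)
  "mzck" → prefix "mzck" already present; 0 new (none)
  "mzwbmzxcod" → prefix "mzwbmzxc" already present; 2 new (o, d)
  "mzwbmzxcoq" → prefix "mzwbmzxco" already present; 1 new (q)
  "mzwbk" → prefix "mzwb" already present; 1 new (k)
  "mzckrpwor" → prefix "mzckrpwor" already present; 0 new (none)
  "mzpsmxwcuw" → prefix "mzp" already present; 7 new (s, m, x, w, c, u, w)
Total nodes = 9 + 5 + 8 + 4 + 1 + 6 + 2 + 0 + 0 + 2 + 1 + 1 + 0 + 7 = 46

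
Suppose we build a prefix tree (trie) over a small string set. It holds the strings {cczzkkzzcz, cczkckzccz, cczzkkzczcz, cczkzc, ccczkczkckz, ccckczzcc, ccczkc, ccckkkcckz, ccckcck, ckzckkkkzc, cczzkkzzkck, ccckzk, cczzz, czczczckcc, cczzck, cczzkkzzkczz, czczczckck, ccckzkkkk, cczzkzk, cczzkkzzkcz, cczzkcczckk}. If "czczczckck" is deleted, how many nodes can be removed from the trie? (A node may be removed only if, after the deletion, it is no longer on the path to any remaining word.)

Walk "czczczckck" from the leaf back toward the root, removing each node that no remaining word uses.
The suffix "k" (1 node) is used only by "czczczckck"; the node for "czczczckc" still has the child "c", so pruning stops there.
Nodes removed: 1

1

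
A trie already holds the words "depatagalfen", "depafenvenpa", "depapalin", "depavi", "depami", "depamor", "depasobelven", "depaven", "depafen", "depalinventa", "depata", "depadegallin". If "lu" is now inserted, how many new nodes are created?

2

"lu" shares no prefix with any stored word, so all 2 characters open new nodes.
2 − 0 = 2 new nodes.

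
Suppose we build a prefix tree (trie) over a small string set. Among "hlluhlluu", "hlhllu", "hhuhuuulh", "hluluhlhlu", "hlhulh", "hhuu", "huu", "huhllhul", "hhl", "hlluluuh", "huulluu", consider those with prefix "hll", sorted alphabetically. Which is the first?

hlluhlluu

Filter for "hll…" and sort: "hlluhlluu", "hlluluuh"
Position 1: hlluhlluu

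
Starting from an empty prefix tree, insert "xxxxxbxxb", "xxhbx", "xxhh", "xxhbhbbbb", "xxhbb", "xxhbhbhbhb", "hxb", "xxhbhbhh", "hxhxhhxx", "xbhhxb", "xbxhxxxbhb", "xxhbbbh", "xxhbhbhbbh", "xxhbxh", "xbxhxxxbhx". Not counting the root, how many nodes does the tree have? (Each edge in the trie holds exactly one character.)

52

Insert word by word; a character creates a node only if that edge doesn't already exist:
  "xxxxxbxxb" → 9 new (x, x, x, x, x, b, x, x, b)
  "xxhbx" → prefix "xx" already present; 3 new (h, b, x)
  "xxhh" → prefix "xxh" already present; 1 new (h)
  "xxhbhbbbb" → prefix "xxhb" already present; 5 new (h, b, b, b, b)
  "xxhbb" → prefix "xxhb" already present; 1 new (b)
  "xxhbhbhbhb" → prefix "xxhbhb" already present; 4 new (h, b, h, b)
  "hxb" → 3 new (h, x, b)
  "xxhbhbhh" → prefix "xxhbhbh" already present; 1 new (h)
  "hxhxhhxx" → prefix "hx" already present; 6 new (h, x, h, h, x, x)
  "xbhhxb" → prefix "x" already present; 5 new (b, h, h, x, b)
  "xbxhxxxbhb" → prefix "xb" already present; 8 new (x, h, x, x, x, b, h, b)
  "xxhbbbh" → prefix "xxhbb" already present; 2 new (b, h)
  "xxhbhbhbbh" → prefix "xxhbhbhb" already present; 2 new (b, h)
  "xxhbxh" → prefix "xxhbx" already present; 1 new (h)
  "xbxhxxxbhx" → prefix "xbxhxxxbh" already present; 1 new (x)
Total nodes = 9 + 3 + 1 + 5 + 1 + 4 + 3 + 1 + 6 + 5 + 8 + 2 + 2 + 1 + 1 = 52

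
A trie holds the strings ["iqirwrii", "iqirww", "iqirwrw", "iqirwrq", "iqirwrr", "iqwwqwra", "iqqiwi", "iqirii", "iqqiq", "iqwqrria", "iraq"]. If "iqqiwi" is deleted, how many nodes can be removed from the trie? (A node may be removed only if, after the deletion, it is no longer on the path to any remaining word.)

2

After clearing the end-marker at "iqqiwi", prune upward until reaching a node still needed by another word.
The suffix "wi" (2 nodes) is used only by "iqqiwi"; the node for "iqqi" still has the child "q", so pruning stops there.
Nodes removed: 2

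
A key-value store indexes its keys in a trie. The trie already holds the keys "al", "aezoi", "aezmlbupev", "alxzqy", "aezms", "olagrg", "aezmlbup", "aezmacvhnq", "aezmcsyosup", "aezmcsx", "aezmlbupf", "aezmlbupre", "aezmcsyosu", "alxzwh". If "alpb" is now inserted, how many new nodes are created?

2

The longest prefix of "alpb" already in the trie is "al" (length 2).
New nodes needed: |"alpb"| − 2 = 4 − 2 = 2.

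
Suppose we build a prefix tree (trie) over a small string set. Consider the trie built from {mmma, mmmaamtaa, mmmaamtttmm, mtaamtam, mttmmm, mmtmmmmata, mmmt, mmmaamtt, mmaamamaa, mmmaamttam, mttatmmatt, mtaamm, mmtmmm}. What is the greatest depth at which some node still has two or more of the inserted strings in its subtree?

8

Look for the deepest trie node that still has at least two words in its subtree.
"mmmaamtt" and "mmmaamttam" agree on "mmmaamtt" (8 characters) before diverging; nothing deeper is shared.
Longest shared-prefix length: 8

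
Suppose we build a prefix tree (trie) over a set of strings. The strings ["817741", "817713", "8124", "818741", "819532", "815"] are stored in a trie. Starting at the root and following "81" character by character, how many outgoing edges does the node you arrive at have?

The children of the "81" node are the distinct next characters among strings starting with "81".
Distinct next characters after "81": 2, 5, 7, 8, 9.
That node has 5 child edges.

5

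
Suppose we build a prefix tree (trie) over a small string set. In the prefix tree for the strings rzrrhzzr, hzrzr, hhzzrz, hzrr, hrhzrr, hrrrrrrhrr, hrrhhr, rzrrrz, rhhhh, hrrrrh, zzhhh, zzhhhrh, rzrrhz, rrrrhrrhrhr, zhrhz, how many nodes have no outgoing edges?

13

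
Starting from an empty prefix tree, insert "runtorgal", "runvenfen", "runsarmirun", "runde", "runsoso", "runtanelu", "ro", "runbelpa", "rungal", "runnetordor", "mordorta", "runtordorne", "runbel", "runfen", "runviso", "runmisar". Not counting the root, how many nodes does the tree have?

Trace insertions, counting only characters that open a new branch:
  "runtorgal" → 9 new (r, u, n, t, o, r, g, a, l)
  "runvenfen" → prefix "run" already present; 6 new (v, e, n, f, e, n)
  "runsarmirun" → prefix "run" already present; 8 new (s, a, r, m, i, r, u, n)
  "runde" → prefix "run" already present; 2 new (d, e)
  "runsoso" → prefix "runs" already present; 3 new (o, s, o)
  "runtanelu" → prefix "runt" already present; 5 new (a, n, e, l, u)
  "ro" → prefix "r" already present; 1 new (o)
  "runbelpa" → prefix "run" already present; 5 new (b, e, l, p, a)
  "rungal" → prefix "run" already present; 3 new (g, a, l)
  "runnetordor" → prefix "run" already present; 8 new (n, e, t, o, r, d, o, r)
  "mordorta" → 8 new (m, o, r, d, o, r, t, a)
  "runtordorne" → prefix "runtor" already present; 5 new (d, o, r, n, e)
  "runbel" → prefix "runbel" already present; 0 new (none)
  "runfen" → prefix "run" already present; 3 new (f, e, n)
  "runviso" → prefix "runv" already present; 3 new (i, s, o)
  "runmisar" → prefix "run" already present; 5 new (m, i, s, a, r)
Total nodes = 9 + 6 + 8 + 2 + 3 + 5 + 1 + 5 + 3 + 8 + 8 + 5 + 0 + 3 + 3 + 5 = 74

74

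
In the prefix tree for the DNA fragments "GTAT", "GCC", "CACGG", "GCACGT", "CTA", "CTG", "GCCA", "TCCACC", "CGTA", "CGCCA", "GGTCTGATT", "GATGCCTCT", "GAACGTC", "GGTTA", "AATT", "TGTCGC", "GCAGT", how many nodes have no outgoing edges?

A leaf is a node with no children — equivalently, the end of a word that is not a proper prefix of any other stored word.
Those words: "AATT", "CACGG", "CGCCA", "CGTA", "CTA", "CTG", "GAACGTC", "GATGCCTCT", "GCACGT", "GCAGT", "GCCA", "GGTCTGATT", "GGTTA", "GTAT", "TCCACC", "TGTCGC"
Leaf count: 16

16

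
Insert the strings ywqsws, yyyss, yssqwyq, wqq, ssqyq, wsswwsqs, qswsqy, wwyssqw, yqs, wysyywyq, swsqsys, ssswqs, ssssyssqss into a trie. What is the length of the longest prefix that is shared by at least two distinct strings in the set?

3

The deepest shared node is where two words last agree before diverging.
"ssssyssqss" and "ssswqs" agree on "sss" (3 characters) before diverging; nothing deeper is shared.
Longest shared-prefix length: 3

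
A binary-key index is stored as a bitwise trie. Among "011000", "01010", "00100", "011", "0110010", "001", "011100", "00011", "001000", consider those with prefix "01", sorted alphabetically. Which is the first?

01010

Words with prefix "01", in lexicographic order: "01010", "011", "011000", "0110010", "011100"
Position 1: 01010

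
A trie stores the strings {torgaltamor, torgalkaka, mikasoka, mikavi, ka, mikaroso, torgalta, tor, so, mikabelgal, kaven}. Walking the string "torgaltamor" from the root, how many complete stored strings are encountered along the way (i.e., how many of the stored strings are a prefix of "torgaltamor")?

3

Walk "torgaltamor" from the root; an end-of-word marker is hit whenever a stored word is a prefix of "torgaltamor".
Prefixes of the query that are stored words: "tor", "torgalta", "torgaltamor"
Count: 3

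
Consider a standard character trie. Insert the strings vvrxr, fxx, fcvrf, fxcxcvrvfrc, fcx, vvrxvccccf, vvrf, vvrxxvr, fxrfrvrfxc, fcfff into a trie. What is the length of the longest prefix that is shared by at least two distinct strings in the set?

4

The deepest shared node is where two words last agree before diverging.
"vvrxr" and "vvrxvccccf" agree on "vvrx" (4 characters) before diverging; nothing deeper is shared.
Longest shared-prefix length: 4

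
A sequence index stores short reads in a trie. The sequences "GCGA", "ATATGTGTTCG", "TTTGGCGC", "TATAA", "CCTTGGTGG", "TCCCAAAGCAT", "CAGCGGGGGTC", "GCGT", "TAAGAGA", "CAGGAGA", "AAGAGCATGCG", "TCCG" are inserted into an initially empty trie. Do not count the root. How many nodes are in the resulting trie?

77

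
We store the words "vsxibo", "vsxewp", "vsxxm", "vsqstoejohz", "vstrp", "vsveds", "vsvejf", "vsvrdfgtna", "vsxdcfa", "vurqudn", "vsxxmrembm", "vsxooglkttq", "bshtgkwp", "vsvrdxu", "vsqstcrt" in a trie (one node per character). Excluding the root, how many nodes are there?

Count nodes per top-level branch (shared prefixes stored once):
  'b'-branch (bshtgkwp): 8 nodes
  'v'-branch (vsqstcrt, vsqstoejohz, vstrp, vsveds, vsvejf, vsvrdfgtna, vsvrdxu, vsxdcfa, vsxewp, vsxibo, vsxooglkttq, vsxxm, vsxxmrembm, vurqudn): 64 nodes
Sum: 72

72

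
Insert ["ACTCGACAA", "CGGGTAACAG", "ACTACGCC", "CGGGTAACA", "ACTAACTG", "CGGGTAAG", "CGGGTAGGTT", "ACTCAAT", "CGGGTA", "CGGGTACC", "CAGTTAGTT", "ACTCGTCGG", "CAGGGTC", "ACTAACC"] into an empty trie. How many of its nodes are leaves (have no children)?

12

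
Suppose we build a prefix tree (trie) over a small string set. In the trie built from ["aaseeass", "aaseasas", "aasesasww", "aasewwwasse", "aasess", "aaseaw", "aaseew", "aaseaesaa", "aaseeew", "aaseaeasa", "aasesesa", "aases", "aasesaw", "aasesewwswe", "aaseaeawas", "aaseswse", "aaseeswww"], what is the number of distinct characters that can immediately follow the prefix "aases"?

Walk "aases" from the root, arriving at one node.
Characters that immediately follow "aases" among the stored strings: {a, e, s, w}.
That node has 4 child edges.

4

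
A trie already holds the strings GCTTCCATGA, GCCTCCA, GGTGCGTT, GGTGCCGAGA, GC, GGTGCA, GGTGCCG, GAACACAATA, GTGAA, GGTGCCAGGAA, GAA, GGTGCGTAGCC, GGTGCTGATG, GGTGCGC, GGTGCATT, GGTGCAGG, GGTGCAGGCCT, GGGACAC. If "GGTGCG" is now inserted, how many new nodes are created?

0

Every character of "GGTGCG" already lies on an existing path (it is a prefix of some stored word).
No new nodes are needed: 0.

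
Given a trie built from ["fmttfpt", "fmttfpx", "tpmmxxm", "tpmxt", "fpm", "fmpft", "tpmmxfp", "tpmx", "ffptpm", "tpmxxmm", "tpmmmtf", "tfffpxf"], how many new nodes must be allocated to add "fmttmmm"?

The longest prefix of "fmttmmm" already in the trie is "fmtt" (length 4).
New nodes needed: |"fmttmmm"| − 4 = 7 − 4 = 3.

3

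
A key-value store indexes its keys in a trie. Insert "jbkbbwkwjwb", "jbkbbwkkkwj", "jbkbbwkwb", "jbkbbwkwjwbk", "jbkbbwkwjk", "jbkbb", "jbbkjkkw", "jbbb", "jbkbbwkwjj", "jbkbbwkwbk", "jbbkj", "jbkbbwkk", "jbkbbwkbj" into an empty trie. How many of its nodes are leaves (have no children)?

8

A leaf is a node with no children — equivalently, the end of a word that is not a proper prefix of any other stored word.
Those words: "jbbb", "jbbkjkkw", "jbkbbwkbj", "jbkbbwkkkwj", "jbkbbwkwbk", "jbkbbwkwjj", "jbkbbwkwjk", "jbkbbwkwjwbk"
Leaf count: 8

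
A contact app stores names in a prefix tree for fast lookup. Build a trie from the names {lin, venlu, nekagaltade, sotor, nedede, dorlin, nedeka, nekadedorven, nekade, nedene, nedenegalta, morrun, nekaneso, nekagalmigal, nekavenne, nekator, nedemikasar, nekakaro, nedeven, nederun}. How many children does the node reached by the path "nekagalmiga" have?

1

Follow the path "nekagalmiga" to its node, then look at its outgoing edges.
Characters that immediately follow "nekagalmiga" among the stored strings: {l}.
That node has 1 child edge.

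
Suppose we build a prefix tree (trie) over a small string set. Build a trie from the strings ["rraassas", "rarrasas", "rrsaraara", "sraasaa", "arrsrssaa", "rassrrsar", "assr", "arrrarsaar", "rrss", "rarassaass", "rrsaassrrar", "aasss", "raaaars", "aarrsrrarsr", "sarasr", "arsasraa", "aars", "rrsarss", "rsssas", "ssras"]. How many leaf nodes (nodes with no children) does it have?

20

Leaves are exactly the stored words that no other stored word extends.
Those words: "aarrsrrarsr", "aars", "aasss", "arrrarsaar", "arrsrssaa", "arsasraa", "assr", "raaaars", "rarassaass", "rarrasas", "rassrrsar", "rraassas", "rrsaassrrar", "rrsaraara", "rrsarss", "rrss", "rsssas", "sarasr", "sraasaa", "ssras"
Leaf count: 20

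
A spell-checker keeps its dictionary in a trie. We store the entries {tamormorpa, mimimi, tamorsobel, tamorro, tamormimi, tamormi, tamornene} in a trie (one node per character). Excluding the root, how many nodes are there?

30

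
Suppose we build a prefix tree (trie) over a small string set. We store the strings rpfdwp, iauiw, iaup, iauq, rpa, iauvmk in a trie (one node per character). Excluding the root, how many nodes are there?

Trace insertions, counting only characters that open a new branch:
  "rpfdwp" → 6 new (r, p, f, d, w, p)
  "iauiw" → 5 new (i, a, u, i, w)
  "iaup" → prefix "iau" already present; 1 new (p)
  "iauq" → prefix "iau" already present; 1 new (q)
  "rpa" → prefix "rp" already present; 1 new (a)
  "iauvmk" → prefix "iau" already present; 3 new (v, m, k)
Total nodes = 6 + 5 + 1 + 1 + 1 + 3 = 17

17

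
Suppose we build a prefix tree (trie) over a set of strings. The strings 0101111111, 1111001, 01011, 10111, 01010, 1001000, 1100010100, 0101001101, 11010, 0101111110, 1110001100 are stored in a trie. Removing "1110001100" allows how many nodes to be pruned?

7

Walk "1110001100" from the leaf back toward the root, removing each node that no remaining word uses.
The suffix "0001100" (7 nodes) is used only by "1110001100"; the node for "111" still has the child "1", so pruning stops there.
Nodes removed: 7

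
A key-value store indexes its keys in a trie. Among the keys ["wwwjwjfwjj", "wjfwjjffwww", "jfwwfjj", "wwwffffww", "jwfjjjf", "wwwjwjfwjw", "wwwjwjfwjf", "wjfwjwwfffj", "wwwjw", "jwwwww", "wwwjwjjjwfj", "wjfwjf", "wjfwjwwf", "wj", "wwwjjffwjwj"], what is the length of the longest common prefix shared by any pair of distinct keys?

Look for the deepest trie node that still has at least two words in its subtree.
"wwwjwjfwjf" and "wwwjwjfwjj" agree on "wwwjwjfwj" (9 characters) before diverging; nothing deeper is shared.
Longest shared-prefix length: 9

9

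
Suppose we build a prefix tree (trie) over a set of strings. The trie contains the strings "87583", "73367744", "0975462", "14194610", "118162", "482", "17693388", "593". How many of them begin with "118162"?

1

Filter for entries beginning with "118162":
Matches: "118162"
Count: 1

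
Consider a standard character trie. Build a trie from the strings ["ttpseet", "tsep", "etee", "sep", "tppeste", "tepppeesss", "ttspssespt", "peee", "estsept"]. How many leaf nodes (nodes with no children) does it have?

9

A leaf is a node with no children — equivalently, the end of a word that is not a proper prefix of any other stored word.
Those words: "estsept", "etee", "peee", "sep", "tepppeesss", "tppeste", "tsep", "ttpseet", "ttspssespt"
Leaf count: 9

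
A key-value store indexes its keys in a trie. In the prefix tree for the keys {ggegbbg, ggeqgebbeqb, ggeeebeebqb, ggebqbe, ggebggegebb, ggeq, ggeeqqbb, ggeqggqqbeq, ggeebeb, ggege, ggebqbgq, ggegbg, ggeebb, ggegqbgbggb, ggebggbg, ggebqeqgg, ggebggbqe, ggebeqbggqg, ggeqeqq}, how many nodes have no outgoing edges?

A leaf is a node with no children — equivalently, the end of a word that is not a proper prefix of any other stored word.
Those words: "ggebeqbggqg", "ggebggbg", "ggebggbqe", "ggebggegebb", "ggebqbe", "ggebqbgq", "ggebqeqgg", "ggeebb", "ggeebeb", "ggeeebeebqb", "ggeeqqbb", "ggegbbg", "ggegbg", "ggege", "ggegqbgbggb", "ggeqeqq", "ggeqgebbeqb", "ggeqggqqbeq"
Leaf count: 18

18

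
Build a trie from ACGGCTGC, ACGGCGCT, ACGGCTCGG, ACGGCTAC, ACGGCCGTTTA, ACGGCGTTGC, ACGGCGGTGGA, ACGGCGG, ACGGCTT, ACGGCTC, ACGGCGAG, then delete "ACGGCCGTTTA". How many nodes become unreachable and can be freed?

After clearing the end-marker at "ACGGCCGTTTA", prune upward until reaching a node still needed by another word.
The suffix "CGTTTA" (6 nodes) is used only by "ACGGCCGTTTA"; the node for "ACGGC" still has the child "T", so pruning stops there.
Nodes removed: 6

6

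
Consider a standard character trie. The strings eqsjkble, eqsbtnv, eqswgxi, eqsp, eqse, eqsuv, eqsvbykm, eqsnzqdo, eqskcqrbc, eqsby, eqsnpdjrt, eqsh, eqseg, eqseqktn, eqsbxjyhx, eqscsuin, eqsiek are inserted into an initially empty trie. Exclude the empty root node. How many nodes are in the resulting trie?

61

Count nodes per top-level branch (shared prefixes stored once):
  'e'-branch (eqsbtnv, eqsbxjyhx, eqsby, eqscsuin, eqse, eqseg, eqseqktn, eqsh, eqsiek, eqsjkble, eqskcqrbc, eqsnpdjrt, eqsnzqdo, eqsp, eqsuv, eqsvbykm, eqswgxi): 61 nodes
Sum: 61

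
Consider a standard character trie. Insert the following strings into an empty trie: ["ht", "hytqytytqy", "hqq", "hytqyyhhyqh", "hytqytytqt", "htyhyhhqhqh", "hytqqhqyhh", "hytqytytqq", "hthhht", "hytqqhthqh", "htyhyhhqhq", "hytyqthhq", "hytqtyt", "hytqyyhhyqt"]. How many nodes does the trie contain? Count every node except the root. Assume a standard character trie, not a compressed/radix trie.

Insert word by word; a character creates a node only if that edge doesn't already exist:
  "ht" → 2 new (h, t)
  "hytqytytqy" → prefix "h" already present; 9 new (y, t, q, y, t, y, t, q, y)
  "hqq" → prefix "h" already present; 2 new (q, q)
  "hytqyyhhyqh" → prefix "hytqy" already present; 6 new (y, h, h, y, q, h)
  "hytqytytqt" → prefix "hytqytytq" already present; 1 new (t)
  "htyhyhhqhqh" → prefix "ht" already present; 9 new (y, h, y, h, h, q, h, q, h)
  "hytqqhqyhh" → prefix "hytq" already present; 6 new (q, h, q, y, h, h)
  "hytqytytqq" → prefix "hytqytytq" already present; 1 new (q)
  "hthhht" → prefix "ht" already present; 4 new (h, h, h, t)
  "hytqqhthqh" → prefix "hytqqh" already present; 4 new (t, h, q, h)
  "htyhyhhqhq" → prefix "htyhyhhqhq" already present; 0 new (none)
  "hytyqthhq" → prefix "hyt" already present; 6 new (y, q, t, h, h, q)
  "hytqtyt" → prefix "hytq" already present; 3 new (t, y, t)
  "hytqyyhhyqt" → prefix "hytqyyhhyq" already present; 1 new (t)
Total nodes = 2 + 9 + 2 + 6 + 1 + 9 + 6 + 1 + 4 + 4 + 0 + 6 + 3 + 1 = 54

54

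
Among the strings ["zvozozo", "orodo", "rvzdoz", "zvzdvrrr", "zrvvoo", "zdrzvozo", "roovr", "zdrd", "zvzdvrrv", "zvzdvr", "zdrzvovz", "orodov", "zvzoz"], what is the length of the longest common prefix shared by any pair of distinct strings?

The deepest shared node is where two words last agree before diverging.
e.g. "zvzdvrrr" and "zvzdvrrv" share the prefix "zvzdvrr" of length 7; no pair shares a longer one.
Longest shared-prefix length: 7

7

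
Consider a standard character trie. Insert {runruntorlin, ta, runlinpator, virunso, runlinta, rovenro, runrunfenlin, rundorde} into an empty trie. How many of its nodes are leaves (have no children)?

8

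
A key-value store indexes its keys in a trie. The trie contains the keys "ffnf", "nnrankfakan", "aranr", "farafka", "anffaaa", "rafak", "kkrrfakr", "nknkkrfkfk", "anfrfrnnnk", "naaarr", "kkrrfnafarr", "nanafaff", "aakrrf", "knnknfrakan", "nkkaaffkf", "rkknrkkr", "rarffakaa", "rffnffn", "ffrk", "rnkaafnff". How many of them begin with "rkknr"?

1

Traverse to the node for "rkknr", then collect every word in that subtree.
Words under "rkknr": rkknrkkr
Count: 1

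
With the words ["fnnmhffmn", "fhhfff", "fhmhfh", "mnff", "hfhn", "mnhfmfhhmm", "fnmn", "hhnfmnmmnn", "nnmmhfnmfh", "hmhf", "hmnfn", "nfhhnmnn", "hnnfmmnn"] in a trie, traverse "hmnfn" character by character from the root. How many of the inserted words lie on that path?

Check each prefix of "hmnfn" against the stored set — each match is an end-marker on the path.
Prefixes of the query that are stored words: "hmnfn"
Count: 1

1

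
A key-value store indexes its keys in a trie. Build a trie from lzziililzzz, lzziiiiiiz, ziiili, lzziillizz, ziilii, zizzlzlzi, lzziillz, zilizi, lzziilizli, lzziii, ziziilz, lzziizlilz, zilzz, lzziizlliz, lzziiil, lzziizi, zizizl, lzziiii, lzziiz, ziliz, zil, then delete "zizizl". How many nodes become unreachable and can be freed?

2

Walk "zizizl" from the leaf back toward the root, removing each node that no remaining word uses.
The suffix "zl" (2 nodes) is used only by "zizizl"; the node for "zizi" still has the child "i", so pruning stops there.
Nodes removed: 2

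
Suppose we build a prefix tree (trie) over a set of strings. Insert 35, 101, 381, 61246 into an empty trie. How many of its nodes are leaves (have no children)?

4

Leaves are exactly the stored words that no other stored word extends.
Those words: "101", "35", "381", "61246"
Leaf count: 4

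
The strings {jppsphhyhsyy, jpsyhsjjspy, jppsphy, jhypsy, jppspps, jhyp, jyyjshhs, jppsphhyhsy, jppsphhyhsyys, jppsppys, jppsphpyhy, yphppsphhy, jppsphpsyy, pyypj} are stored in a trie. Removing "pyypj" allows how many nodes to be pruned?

Walk "pyypj" from the leaf back toward the root, removing each node that no remaining word uses.
No other word shares any prefix with "pyypj", so all 5 of its nodes go.
Nodes removed: 5

5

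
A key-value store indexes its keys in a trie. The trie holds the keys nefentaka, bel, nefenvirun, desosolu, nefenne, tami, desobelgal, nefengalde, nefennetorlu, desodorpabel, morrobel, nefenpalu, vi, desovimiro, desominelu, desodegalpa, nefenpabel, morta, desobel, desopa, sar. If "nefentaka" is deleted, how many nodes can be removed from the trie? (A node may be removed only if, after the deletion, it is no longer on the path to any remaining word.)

A node on "nefentaka"'s path can go only if nothing else ends at it or branches off below it.
The suffix "taka" (4 nodes) is used only by "nefentaka"; the node for "nefen" still has the child "v", so pruning stops there.
Nodes removed: 4

4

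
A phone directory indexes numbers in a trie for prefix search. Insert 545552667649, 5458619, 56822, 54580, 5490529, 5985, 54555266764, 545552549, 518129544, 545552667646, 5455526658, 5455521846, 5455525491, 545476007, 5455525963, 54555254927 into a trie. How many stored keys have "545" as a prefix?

12

Walk to "545"; the words in its subtree are exactly those with that prefix.
Words under "545": 545476007, 5455521846, 545552549, 5455525491, 54555254927, 5455525963, 5455526658, 54555266764, 545552667646, 545552667649, 54580, 5458619
Count: 12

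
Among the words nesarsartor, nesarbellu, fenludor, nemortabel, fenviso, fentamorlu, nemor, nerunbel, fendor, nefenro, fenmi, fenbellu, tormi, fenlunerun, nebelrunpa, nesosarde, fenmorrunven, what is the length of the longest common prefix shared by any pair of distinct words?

The deepest shared node is where two words last agree before diverging.
"fenludor" and "fenlunerun" agree on "fenlu" (5 characters) before diverging; nothing deeper is shared.
Longest shared-prefix length: 5

5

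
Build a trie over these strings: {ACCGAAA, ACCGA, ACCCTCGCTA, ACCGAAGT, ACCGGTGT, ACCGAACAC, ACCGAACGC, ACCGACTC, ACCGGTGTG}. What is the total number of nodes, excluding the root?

29

Count nodes per top-level branch (shared prefixes stored once):
  'A'-branch (ACCCTCGCTA, ACCGA, ACCGAAA, ACCGAACAC, ACCGAACGC, ACCGAAGT, ACCGACTC, ACCGGTGT, ACCGGTGTG): 29 nodes
Sum: 29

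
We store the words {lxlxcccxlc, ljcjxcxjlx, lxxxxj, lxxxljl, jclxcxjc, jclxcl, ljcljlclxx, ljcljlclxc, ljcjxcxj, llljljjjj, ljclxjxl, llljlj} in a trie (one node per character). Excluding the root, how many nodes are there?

55

Trace insertions, counting only characters that open a new branch:
  "lxlxcccxlc" → 10 new (l, x, l, x, c, c, c, x, l, c)
  "ljcjxcxjlx" → prefix "l" already present; 9 new (j, c, j, x, c, x, j, l, x)
  "lxxxxj" → prefix "lx" already present; 4 new (x, x, x, j)
  "lxxxljl" → prefix "lxxx" already present; 3 new (l, j, l)
  "jclxcxjc" → 8 new (j, c, l, x, c, x, j, c)
  "jclxcl" → prefix "jclxc" already present; 1 new (l)
  "ljcljlclxx" → prefix "ljc" already present; 7 new (l, j, l, c, l, x, x)
  "ljcljlclxc" → prefix "ljcljlclx" already present; 1 new (c)
  "ljcjxcxj" → prefix "ljcjxcxj" already present; 0 new (none)
  "llljljjjj" → prefix "l" already present; 8 new (l, l, j, l, j, j, j, j)
  "ljclxjxl" → prefix "ljcl" already present; 4 new (x, j, x, l)
  "llljlj" → prefix "llljlj" already present; 0 new (none)
Total nodes = 10 + 9 + 4 + 3 + 8 + 1 + 7 + 1 + 0 + 8 + 4 + 0 = 55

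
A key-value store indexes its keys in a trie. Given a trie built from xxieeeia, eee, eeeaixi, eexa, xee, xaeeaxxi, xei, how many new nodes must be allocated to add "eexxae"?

3

The longest prefix of "eexxae" already in the trie is "eex" (length 3).
So 6 − 3 = 3 new nodes.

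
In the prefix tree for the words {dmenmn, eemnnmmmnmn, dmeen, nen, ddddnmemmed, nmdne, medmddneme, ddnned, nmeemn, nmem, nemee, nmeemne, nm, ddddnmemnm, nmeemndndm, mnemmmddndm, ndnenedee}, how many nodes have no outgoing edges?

Leaves are exactly the stored words that no other stored word extends.
Those words: "ddddnmemmed", "ddddnmemnm", "ddnned", "dmeen", "dmenmn", "eemnnmmmnmn", "medmddneme", "mnemmmddndm", "ndnenedee", "nemee", "nen", "nmdne", "nmeemndndm", "nmeemne", "nmem"
Leaf count: 15

15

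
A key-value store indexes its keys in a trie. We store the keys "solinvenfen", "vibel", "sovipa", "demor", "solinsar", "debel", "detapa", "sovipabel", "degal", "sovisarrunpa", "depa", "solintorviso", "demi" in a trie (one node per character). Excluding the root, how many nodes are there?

59

Trace insertions, counting only characters that open a new branch:
  "solinvenfen" → 11 new (s, o, l, i, n, v, e, n, f, e, n)
  "vibel" → 5 new (v, i, b, e, l)
  "sovipa" → prefix "so" already present; 4 new (v, i, p, a)
  "demor" → 5 new (d, e, m, o, r)
  "solinsar" → prefix "solin" already present; 3 new (s, a, r)
  "debel" → prefix "de" already present; 3 new (b, e, l)
  "detapa" → prefix "de" already present; 4 new (t, a, p, a)
  "sovipabel" → prefix "sovipa" already present; 3 new (b, e, l)
  "degal" → prefix "de" already present; 3 new (g, a, l)
  "sovisarrunpa" → prefix "sovi" already present; 8 new (s, a, r, r, u, n, p, a)
  "depa" → prefix "de" already present; 2 new (p, a)
  "solintorviso" → prefix "solin" already present; 7 new (t, o, r, v, i, s, o)
  "demi" → prefix "dem" already present; 1 new (i)
Total nodes = 11 + 5 + 4 + 5 + 3 + 3 + 4 + 3 + 3 + 8 + 2 + 7 + 1 = 59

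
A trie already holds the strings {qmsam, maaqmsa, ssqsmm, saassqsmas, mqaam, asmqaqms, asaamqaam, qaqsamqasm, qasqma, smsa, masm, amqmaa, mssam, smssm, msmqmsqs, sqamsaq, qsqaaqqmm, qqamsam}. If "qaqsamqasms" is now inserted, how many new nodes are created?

"qaqsamqasm" is already a path in the trie; the remaining "s" must be added.
So 11 − 10 = 1 new nodes.

1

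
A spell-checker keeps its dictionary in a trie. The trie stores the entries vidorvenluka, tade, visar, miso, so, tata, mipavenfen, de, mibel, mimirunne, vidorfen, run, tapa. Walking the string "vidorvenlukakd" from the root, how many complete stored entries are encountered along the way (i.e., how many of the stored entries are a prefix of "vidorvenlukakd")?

Traverse "vidorvenlukakd" character by character; count nodes along the way that are marked as word ends.
Prefixes of the query that are stored words: "vidorvenluka"
Count: 1

1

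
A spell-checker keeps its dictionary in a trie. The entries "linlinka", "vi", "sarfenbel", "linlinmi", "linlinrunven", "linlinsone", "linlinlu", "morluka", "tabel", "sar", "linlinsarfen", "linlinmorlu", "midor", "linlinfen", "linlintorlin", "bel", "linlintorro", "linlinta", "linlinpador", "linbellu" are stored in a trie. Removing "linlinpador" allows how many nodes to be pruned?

5

After clearing the end-marker at "linlinpador", prune upward until reaching a node still needed by another word.
The suffix "pador" (5 nodes) is used only by "linlinpador"; the node for "linlin" still has the child "k", so pruning stops there.
Nodes removed: 5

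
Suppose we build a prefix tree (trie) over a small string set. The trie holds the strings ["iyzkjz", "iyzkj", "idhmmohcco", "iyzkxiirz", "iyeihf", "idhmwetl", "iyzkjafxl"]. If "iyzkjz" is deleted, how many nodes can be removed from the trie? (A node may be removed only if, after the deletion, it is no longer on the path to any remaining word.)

1

After clearing the end-marker at "iyzkjz", prune upward until reaching a node still needed by another word.
The suffix "z" (1 node) is used only by "iyzkjz"; the node for "iyzkj" still has the child "a", so pruning stops there.
Nodes removed: 1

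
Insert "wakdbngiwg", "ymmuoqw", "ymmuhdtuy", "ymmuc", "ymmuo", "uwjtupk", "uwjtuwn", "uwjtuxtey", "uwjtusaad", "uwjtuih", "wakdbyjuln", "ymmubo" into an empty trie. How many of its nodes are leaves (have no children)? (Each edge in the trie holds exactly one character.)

Leaves are exactly the stored words that no other stored word extends.
Those words: "uwjtuih", "uwjtupk", "uwjtusaad", "uwjtuwn", "uwjtuxtey", "wakdbngiwg", "wakdbyjuln", "ymmubo", "ymmuc", "ymmuhdtuy", "ymmuoqw"
Leaf count: 11

11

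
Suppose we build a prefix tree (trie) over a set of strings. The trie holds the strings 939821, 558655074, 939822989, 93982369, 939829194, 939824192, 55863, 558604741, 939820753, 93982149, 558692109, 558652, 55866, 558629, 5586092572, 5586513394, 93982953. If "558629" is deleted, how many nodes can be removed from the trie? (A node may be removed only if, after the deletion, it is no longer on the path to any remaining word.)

2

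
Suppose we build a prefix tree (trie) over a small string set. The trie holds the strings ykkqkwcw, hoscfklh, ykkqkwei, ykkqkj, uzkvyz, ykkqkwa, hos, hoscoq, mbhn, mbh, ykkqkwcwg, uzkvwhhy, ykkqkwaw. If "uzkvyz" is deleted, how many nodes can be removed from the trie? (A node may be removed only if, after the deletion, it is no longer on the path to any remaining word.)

2

Walk "uzkvyz" from the leaf back toward the root, removing each node that no remaining word uses.
The suffix "yz" (2 nodes) is used only by "uzkvyz"; the node for "uzkv" still has the child "w", so pruning stops there.
Nodes removed: 2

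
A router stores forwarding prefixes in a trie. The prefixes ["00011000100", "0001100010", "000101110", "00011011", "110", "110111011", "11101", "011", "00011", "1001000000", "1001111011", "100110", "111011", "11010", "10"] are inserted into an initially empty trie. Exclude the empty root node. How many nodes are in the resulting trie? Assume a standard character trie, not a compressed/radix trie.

50

Trace insertions, counting only characters that open a new branch:
  "00011000100" → 11 new (0, 0, 0, 1, 1, 0, 0, 0, 1, 0, 0)
  "0001100010" → prefix "0001100010" already present; 0 new (none)
  "000101110" → prefix "0001" already present; 5 new (0, 1, 1, 1, 0)
  "00011011" → prefix "000110" already present; 2 new (1, 1)
  "110" → 3 new (1, 1, 0)
  "110111011" → prefix "110" already present; 6 new (1, 1, 1, 0, 1, 1)
  "11101" → prefix "11" already present; 3 new (1, 0, 1)
  "011" → prefix "0" already present; 2 new (1, 1)
  "00011" → prefix "00011" already present; 0 new (none)
  "1001000000" → prefix "1" already present; 9 new (0, 0, 1, 0, 0, 0, 0, 0, 0)
  "1001111011" → prefix "1001" already present; 6 new (1, 1, 1, 0, 1, 1)
  "100110" → prefix "10011" already present; 1 new (0)
  "111011" → prefix "11101" already present; 1 new (1)
  "11010" → prefix "1101" already present; 1 new (0)
  "10" → prefix "10" already present; 0 new (none)
Total nodes = 11 + 0 + 5 + 2 + 3 + 6 + 3 + 2 + 0 + 9 + 6 + 1 + 1 + 1 + 0 = 50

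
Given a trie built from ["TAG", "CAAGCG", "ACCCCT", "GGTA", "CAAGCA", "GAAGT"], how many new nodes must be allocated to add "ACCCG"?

1

"ACCC" is already a path in the trie; the remaining "G" must be added.
Each of the 1 remaining characters creates one node.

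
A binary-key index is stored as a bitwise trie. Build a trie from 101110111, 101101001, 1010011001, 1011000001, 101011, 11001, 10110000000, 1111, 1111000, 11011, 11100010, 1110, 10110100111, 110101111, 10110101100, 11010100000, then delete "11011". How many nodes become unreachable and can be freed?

1

After clearing the end-marker at "11011", prune upward until reaching a node still needed by another word.
The suffix "1" (1 node) is used only by "11011"; the node for "1101" still has the child "0", so pruning stops there.
Nodes removed: 1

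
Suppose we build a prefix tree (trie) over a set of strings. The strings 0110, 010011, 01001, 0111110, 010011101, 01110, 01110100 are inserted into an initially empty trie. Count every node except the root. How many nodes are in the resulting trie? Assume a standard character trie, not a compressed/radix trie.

Trie structure (* marks end of a word):
(root)
└─ 0
   └─ 1
      ├─ 0
      │  └─ 0
      │     └─ 1 *
      │        └─ 1 *
      │           └─ 1
      │              └─ 0
      │                 └─ 1 *
      └─ 1
         ├─ 0 *
         └─ 1
            ├─ 0 *
            │  └─ 1
            │     └─ 0
            │        └─ 0 *
            └─ 1
               └─ 1
                  └─ 0 *
Counting every labelled node above: 19.

19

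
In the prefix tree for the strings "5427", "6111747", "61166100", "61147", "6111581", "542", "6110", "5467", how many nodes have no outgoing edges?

Leaves are exactly the stored words that no other stored word extends.
Those words: "5427", "5467", "6110", "6111581", "6111747", "61147", "61166100"
Leaf count: 7

7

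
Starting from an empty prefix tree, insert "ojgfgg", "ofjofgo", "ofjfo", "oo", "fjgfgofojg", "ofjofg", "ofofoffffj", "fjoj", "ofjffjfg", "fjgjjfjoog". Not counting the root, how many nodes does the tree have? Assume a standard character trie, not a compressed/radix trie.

46

Insert word by word; a character creates a node only if that edge doesn't already exist:
  "ojgfgg" → 6 new (o, j, g, f, g, g)
  "ofjofgo" → prefix "o" already present; 6 new (f, j, o, f, g, o)
  "ofjfo" → prefix "ofj" already present; 2 new (f, o)
  "oo" → prefix "o" already present; 1 new (o)
  "fjgfgofojg" → 10 new (f, j, g, f, g, o, f, o, j, g)
  "ofjofg" → prefix "ofjofg" already present; 0 new (none)
  "ofofoffffj" → prefix "of" already present; 8 new (o, f, o, f, f, f, f, j)
  "fjoj" → prefix "fj" already present; 2 new (o, j)
  "ofjffjfg" → prefix "ofjf" already present; 4 new (f, j, f, g)
  "fjgjjfjoog" → prefix "fjg" already present; 7 new (j, j, f, j, o, o, g)
Total nodes = 6 + 6 + 2 + 1 + 10 + 0 + 8 + 2 + 4 + 7 = 46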